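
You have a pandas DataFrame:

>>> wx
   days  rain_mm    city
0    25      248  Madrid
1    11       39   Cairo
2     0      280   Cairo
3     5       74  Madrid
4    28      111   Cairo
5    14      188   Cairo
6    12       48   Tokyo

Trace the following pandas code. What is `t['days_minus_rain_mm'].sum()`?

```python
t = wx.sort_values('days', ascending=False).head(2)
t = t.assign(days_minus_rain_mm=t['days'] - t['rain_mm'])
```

sort by days descending:
   days  rain_mm    city
4    28      111   Cairo
0    25      248  Madrid
5    14      188   Cairo
6    12       48   Tokyo
1    11       39   Cairo
3     5       74  Madrid
2     0      280   Cairo
take first 2 rows:
   days  rain_mm    city
4    28      111   Cairo
0    25      248  Madrid
add column days_minus_rain_mm = t['days'] - t['rain_mm']:
   days  rain_mm    city  days_minus_rain_mm
4    28      111   Cairo                 -83
0    25      248  Madrid                -223
sum of column 'days_minus_rain_mm' → -306

-306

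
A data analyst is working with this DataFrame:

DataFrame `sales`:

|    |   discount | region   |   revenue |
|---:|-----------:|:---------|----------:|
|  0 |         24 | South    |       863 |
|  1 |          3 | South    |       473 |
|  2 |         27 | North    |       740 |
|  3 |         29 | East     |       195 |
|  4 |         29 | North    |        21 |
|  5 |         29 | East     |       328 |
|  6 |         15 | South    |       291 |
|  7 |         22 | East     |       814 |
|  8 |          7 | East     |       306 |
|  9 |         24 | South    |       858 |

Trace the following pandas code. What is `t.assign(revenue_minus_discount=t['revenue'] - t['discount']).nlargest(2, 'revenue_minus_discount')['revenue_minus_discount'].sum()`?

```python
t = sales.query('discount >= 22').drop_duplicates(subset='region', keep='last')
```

1626

filter rows where discount >= 22:
   discount region  revenue
0        24  South      863
2        27  North      740
3        29   East      195
4        29  North       21
5        29   East      328
7        22   East      814
9        24  South      858
drop duplicate region (keep=last):
   discount region  revenue
4        29  North       21
7        22   East      814
9        24  South      858
add column revenue_minus_discount = t['revenue'] - t['discount']:
   discount region  revenue  revenue_minus_discount
4        29  North       21                      -8
7        22   East      814                     792
9        24  South      858                     834
take 2 rows with largest revenue_minus_discount:
   discount region  revenue  revenue_minus_discount
9        24  South      858                     834
7        22   East      814                     792
Hence 1626.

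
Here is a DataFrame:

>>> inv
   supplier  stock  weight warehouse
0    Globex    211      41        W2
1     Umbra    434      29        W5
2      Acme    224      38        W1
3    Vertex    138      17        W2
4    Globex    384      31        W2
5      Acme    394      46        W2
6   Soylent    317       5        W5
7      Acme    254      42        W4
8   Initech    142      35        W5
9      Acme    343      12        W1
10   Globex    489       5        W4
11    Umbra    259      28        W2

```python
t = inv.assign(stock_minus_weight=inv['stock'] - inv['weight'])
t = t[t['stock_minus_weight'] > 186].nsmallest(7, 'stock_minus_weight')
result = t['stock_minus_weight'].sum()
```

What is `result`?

add column stock_minus_weight = inv['stock'] - inv['weight']:
   supplier  stock  weight warehouse  stock_minus_weight
0    Globex    211      41        W2                 170
1     Umbra    434      29        W5                 405
2      Acme    224      38        W1                 186
3    Vertex    138      17        W2                 121
4    Globex    384      31        W2                 353
5      Acme    394      46        W2                 348
6   Soylent    317       5        W5                 312
7      Acme    254      42        W4                 212
8   Initech    142      35        W5                 107
9      Acme    343      12        W1                 331
10   Globex    489       5        W4                 484
11    Umbra    259      28        W2                 231
filter rows where stock_minus_weight > 186:
   supplier  stock  weight warehouse  stock_minus_weight
1     Umbra    434      29        W5                 405
4    Globex    384      31        W2                 353
5      Acme    394      46        W2                 348
6   Soylent    317       5        W5                 312
7      Acme    254      42        W4                 212
9      Acme    343      12        W1                 331
10   Globex    489       5        W4                 484
11    Umbra    259      28        W2                 231
take 7 rows with smallest stock_minus_weight:
   supplier  stock  weight warehouse  stock_minus_weight
7      Acme    254      42        W4                 212
11    Umbra    259      28        W2                 231
6   Soylent    317       5        W5                 312
9      Acme    343      12        W1                 331
5      Acme    394      46        W2                 348
4    Globex    384      31        W2                 353
1     Umbra    434      29        W5                 405

2192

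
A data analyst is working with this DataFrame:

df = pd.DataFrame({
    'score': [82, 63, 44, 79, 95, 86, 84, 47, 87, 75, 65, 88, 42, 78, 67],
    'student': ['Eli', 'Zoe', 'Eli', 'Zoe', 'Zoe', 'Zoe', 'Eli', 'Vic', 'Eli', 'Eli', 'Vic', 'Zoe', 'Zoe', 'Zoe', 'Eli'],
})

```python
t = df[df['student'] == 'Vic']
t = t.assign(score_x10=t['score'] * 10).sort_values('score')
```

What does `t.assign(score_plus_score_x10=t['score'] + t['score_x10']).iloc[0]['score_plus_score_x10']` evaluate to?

filter rows where student == 'Vic':
    score student
7      47     Vic
10     65     Vic
add column score_x10 = t['score'] * 10:
    score student  score_x10
7      47     Vic        470
10     65     Vic        650
sort by score:
    score student  score_x10
7      47     Vic        470
10     65     Vic        650
add column score_plus_score_x10 = t['score'] + t['score_x10']:
    score student  score_x10  score_plus_score_x10
7      47     Vic        470                   517
10     65     Vic        650                   715

517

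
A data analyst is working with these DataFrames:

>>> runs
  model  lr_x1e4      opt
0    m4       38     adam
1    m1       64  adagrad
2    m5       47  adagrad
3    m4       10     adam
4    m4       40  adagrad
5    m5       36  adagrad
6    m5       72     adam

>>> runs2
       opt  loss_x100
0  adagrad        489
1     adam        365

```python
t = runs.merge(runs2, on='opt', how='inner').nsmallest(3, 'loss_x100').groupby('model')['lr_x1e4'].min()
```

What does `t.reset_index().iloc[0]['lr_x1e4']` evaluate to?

10

merge on 'opt' (how='inner') → 7 rows:
  model  lr_x1e4      opt  loss_x100
0    m4       38     adam        365
1    m1       64  adagrad        489
2    m5       47  adagrad        489
3    m4       10     adam        365
4    m4       40  adagrad        489
5    m5       36  adagrad        489
6    m5       72     adam        365
take 3 rows with smallest loss_x100:
  model  lr_x1e4   opt  loss_x100
0    m4       38  adam        365
3    m4       10  adam        365
6    m5       72  adam        365
group by model, min of lr_x1e4:
model
m4    10
m5    72
Name: lr_x1e4, dtype: int64
reset_index():
  model  lr_x1e4
0    m4       10
1    m5       72
So iloc[0]['lr_x1e4'] = 10.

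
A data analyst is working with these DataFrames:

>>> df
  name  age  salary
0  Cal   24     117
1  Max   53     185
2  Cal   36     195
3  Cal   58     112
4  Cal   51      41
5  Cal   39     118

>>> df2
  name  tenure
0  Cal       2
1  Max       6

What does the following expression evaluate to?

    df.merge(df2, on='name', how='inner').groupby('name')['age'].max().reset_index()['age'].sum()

111

merge on 'name' (how='inner') → 6 rows:
  name  age  salary  tenure
0  Cal   24     117       2
1  Max   53     185       6
2  Cal   36     195       2
3  Cal   58     112       2
4  Cal   51      41       2
5  Cal   39     118       2
group by name, max of age:
name
Cal    58
Max    53
Name: age, dtype: int64
reset_index():
  name  age
0  Cal   58
1  Max   53
sum of column 'age' → 111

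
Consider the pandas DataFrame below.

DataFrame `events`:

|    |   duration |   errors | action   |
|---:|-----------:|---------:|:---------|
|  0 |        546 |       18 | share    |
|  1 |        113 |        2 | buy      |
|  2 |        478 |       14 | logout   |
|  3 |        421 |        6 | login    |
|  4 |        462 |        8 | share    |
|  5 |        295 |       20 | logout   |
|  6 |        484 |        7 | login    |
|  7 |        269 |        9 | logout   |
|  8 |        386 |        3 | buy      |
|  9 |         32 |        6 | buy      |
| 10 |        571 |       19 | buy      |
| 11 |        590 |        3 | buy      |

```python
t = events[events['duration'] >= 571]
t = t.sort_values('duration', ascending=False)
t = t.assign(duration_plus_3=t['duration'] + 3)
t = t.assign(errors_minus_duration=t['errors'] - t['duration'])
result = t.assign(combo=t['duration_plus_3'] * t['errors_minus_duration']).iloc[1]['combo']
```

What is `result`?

filter rows where duration >= 571:
    duration  errors action
10       571      19    buy
11       590       3    buy
sort by duration descending:
    duration  errors action
11       590       3    buy
10       571      19    buy
add column duration_plus_3 = t['duration'] + 3:
    duration  errors action  duration_plus_3
11       590       3    buy              593
10       571      19    buy              574
add column errors_minus_duration = t['errors'] - t['duration']:
    duration  errors action  duration_plus_3  errors_minus_duration
11       590       3    buy              593                   -587
10       571      19    buy              574                   -552
add column combo = t['duration_plus_3'] * t['errors_minus_duration']:
    duration  errors action  duration_plus_3  errors_minus_duration   combo
11       590       3    buy              593                   -587 -348091
10       571      19    buy              574                   -552 -316848

-316848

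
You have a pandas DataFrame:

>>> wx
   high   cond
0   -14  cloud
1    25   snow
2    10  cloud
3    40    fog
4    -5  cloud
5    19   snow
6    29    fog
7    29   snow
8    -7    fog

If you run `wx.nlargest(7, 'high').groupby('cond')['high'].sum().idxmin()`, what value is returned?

cloud

take 7 rows with largest high:
   high   cond
3    40    fog
6    29    fog
7    29   snow
1    25   snow
5    19   snow
2    10  cloud
4    -5  cloud
group by cond, sum of high:
cond
cloud     5
fog      69
snow     73
Name: high, dtype: int64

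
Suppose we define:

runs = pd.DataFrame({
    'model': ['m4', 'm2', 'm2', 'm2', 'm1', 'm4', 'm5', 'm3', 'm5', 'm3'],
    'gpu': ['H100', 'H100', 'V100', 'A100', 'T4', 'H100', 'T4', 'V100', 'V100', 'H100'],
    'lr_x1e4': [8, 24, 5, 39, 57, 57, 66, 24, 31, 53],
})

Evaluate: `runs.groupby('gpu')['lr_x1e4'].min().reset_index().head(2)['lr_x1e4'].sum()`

group by gpu, min of lr_x1e4:
gpu
A100    39
H100     8
T4      57
V100     5
Name: lr_x1e4, dtype: int64
reset_index():
    gpu  lr_x1e4
0  A100       39
1  H100        8
2    T4       57
3  V100        5
take first 2 rows:
    gpu  lr_x1e4
0  A100       39
1  H100        8

47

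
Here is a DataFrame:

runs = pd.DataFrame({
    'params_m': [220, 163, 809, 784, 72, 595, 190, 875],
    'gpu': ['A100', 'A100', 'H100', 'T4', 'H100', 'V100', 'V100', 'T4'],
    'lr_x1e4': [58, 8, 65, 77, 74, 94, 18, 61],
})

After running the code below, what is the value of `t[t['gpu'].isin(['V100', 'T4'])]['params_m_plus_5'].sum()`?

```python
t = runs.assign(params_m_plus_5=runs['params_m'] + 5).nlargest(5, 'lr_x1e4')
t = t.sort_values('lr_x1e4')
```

2269

add column params_m_plus_5 = runs['params_m'] + 5:
   params_m   gpu  lr_x1e4  params_m_plus_5
0       220  A100       58              225
1       163  A100        8              168
2       809  H100       65              814
3       784    T4       77              789
4        72  H100       74               77
5       595  V100       94              600
6       190  V100       18              195
7       875    T4       61              880
take 5 rows with largest lr_x1e4:
   params_m   gpu  lr_x1e4  params_m_plus_5
5       595  V100       94              600
3       784    T4       77              789
4        72  H100       74               77
2       809  H100       65              814
7       875    T4       61              880
sort by lr_x1e4:
   params_m   gpu  lr_x1e4  params_m_plus_5
7       875    T4       61              880
2       809  H100       65              814
4        72  H100       74               77
3       784    T4       77              789
5       595  V100       94              600
filter rows where gpu in ['V100', 'T4']:
   params_m   gpu  lr_x1e4  params_m_plus_5
7       875    T4       61              880
3       784    T4       77              789
5       595  V100       94              600
So sum() = 2269.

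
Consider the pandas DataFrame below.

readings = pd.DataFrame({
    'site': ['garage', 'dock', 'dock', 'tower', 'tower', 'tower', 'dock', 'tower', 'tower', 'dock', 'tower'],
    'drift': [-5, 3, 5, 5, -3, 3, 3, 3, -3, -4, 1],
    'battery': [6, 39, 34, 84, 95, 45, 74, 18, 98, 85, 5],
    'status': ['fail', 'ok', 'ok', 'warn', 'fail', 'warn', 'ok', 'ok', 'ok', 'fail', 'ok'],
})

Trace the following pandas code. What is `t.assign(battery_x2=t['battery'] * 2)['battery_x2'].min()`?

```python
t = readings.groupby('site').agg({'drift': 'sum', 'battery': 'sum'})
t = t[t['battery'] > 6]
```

group by site: sum(drift), sum(battery):
        drift  battery
site                  
dock        7      232
garage     -5        6
tower       6      345
filter rows where battery > 6:
       drift  battery
site                 
dock       7      232
tower      6      345
add column battery_x2 = t['battery'] * 2:
       drift  battery  battery_x2
site                             
dock       7      232         464
tower      6      345         690

464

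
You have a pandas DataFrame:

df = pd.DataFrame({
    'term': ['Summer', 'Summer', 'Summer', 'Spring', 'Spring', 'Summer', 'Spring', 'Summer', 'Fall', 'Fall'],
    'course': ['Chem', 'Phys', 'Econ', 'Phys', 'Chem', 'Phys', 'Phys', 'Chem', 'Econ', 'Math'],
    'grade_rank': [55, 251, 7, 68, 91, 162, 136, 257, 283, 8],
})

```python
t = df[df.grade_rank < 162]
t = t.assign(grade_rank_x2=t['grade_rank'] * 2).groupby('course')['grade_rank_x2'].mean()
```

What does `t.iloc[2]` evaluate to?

filter rows where grade_rank < 162:
     term course  grade_rank
0  Summer   Chem          55
2  Summer   Econ           7
3  Spring   Phys          68
4  Spring   Chem          91
6  Spring   Phys         136
9    Fall   Math           8
add column grade_rank_x2 = t['grade_rank'] * 2:
     term course  grade_rank  grade_rank_x2
0  Summer   Chem          55            110
2  Summer   Econ           7             14
3  Spring   Phys          68            136
4  Spring   Chem          91            182
6  Spring   Phys         136            272
9    Fall   Math           8             16
group by course, mean of grade_rank_x2:
course
Chem    146.0
Econ     14.0
Math     16.0
Phys    204.0
Name: grade_rank_x2, dtype: float64
Finally, value at position 2 = 16.0.

16.0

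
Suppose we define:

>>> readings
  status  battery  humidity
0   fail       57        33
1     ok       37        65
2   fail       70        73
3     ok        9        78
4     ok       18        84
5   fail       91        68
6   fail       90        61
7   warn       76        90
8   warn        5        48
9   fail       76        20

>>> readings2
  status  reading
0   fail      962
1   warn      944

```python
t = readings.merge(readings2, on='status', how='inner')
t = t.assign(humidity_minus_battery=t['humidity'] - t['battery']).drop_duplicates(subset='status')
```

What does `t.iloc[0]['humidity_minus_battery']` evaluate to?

merge on 'status' (how='inner') → 7 rows:
  status  battery  humidity  reading
0   fail       57        33      962
1   fail       70        73      962
2   fail       91        68      962
3   fail       90        61      962
4   warn       76        90      944
5   warn        5        48      944
6   fail       76        20      962
add column humidity_minus_battery = t['humidity'] - t['battery']:
  status  battery  humidity  reading  humidity_minus_battery
0   fail       57        33      962                     -24
1   fail       70        73      962                       3
2   fail       91        68      962                     -23
3   fail       90        61      962                     -29
4   warn       76        90      944                      14
5   warn        5        48      944                      43
6   fail       76        20      962                     -56
drop duplicate status (keep=first):
  status  battery  humidity  reading  humidity_minus_battery
0   fail       57        33      962                     -24
4   warn       76        90      944                      14

-24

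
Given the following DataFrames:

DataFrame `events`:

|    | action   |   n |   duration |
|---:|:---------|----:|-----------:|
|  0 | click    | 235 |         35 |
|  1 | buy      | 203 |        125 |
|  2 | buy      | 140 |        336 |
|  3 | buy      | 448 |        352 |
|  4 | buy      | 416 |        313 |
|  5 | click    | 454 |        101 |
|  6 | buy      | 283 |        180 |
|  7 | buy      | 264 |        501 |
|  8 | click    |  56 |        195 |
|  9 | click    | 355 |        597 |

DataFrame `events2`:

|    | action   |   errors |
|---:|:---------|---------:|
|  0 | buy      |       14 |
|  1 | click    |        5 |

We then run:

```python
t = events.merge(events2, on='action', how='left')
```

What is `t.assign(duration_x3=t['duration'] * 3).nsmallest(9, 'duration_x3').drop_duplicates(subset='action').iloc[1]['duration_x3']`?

375

merge on 'action' (how='left') → 10 rows:
  action    n  duration  errors
0  click  235        35       5
1    buy  203       125      14
2    buy  140       336      14
3    buy  448       352      14
4    buy  416       313      14
5  click  454       101       5
6    buy  283       180      14
7    buy  264       501      14
8  click   56       195       5
9  click  355       597       5
add column duration_x3 = t['duration'] * 3:
  action    n  duration  errors  duration_x3
0  click  235        35       5          105
1    buy  203       125      14          375
2    buy  140       336      14         1008
3    buy  448       352      14         1056
4    buy  416       313      14          939
5  click  454       101       5          303
6    buy  283       180      14          540
7    buy  264       501      14         1503
8  click   56       195       5          585
9  click  355       597       5         1791
take 9 rows with smallest duration_x3:
  action    n  duration  errors  duration_x3
0  click  235        35       5          105
5  click  454       101       5          303
1    buy  203       125      14          375
6    buy  283       180      14          540
8  click   56       195       5          585
4    buy  416       313      14          939
2    buy  140       336      14         1008
3    buy  448       352      14         1056
7    buy  264       501      14         1503
drop duplicate action (keep=first):
  action    n  duration  errors  duration_x3
0  click  235        35       5          105
1    buy  203       125      14          375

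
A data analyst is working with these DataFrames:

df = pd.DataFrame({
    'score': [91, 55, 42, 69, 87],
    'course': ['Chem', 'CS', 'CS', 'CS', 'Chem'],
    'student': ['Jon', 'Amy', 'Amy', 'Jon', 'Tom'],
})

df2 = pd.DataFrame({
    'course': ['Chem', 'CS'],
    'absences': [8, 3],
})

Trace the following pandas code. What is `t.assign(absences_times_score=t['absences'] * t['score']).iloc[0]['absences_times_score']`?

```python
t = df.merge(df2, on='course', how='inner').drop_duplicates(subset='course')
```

merge on 'course' (how='inner') → 5 rows:
   score course student  absences
0     91   Chem     Jon         8
1     55     CS     Amy         3
2     42     CS     Amy         3
3     69     CS     Jon         3
4     87   Chem     Tom         8
drop duplicate course (keep=first):
   score course student  absences
0     91   Chem     Jon         8
1     55     CS     Amy         3
add column absences_times_score = t['absences'] * t['score']:
   score course student  absences  absences_times_score
0     91   Chem     Jon         8                   728
1     55     CS     Amy         3                   165
Finally, value at position 0, column 'absences_times_score' = 728.

728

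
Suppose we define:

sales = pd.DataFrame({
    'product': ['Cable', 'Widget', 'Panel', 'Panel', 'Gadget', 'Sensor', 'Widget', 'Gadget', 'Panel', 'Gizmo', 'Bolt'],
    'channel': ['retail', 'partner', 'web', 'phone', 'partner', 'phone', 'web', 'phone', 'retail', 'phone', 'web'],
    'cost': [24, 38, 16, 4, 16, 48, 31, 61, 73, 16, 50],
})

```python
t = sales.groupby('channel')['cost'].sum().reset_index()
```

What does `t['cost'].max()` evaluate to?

129

group by channel, sum of cost:
channel
partner     54
phone      129
retail      97
web         97
Name: cost, dtype: int64
reset_index():
   channel  cost
0  partner    54
1    phone   129
2   retail    97
3      web    97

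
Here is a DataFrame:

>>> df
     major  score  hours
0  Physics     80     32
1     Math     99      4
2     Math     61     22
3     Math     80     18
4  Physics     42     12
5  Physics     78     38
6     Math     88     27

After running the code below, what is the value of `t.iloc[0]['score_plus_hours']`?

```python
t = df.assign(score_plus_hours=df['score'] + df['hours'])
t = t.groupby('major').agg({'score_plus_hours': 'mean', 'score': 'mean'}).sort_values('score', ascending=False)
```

99.75

add column score_plus_hours = df['score'] + df['hours']:
     major  score  hours  score_plus_hours
0  Physics     80     32               112
1     Math     99      4               103
2     Math     61     22                83
3     Math     80     18                98
4  Physics     42     12                54
5  Physics     78     38               116
6     Math     88     27               115
group by major: mean(score_plus_hours), mean(score):
         score_plus_hours      score
major                               
Math                99.75  82.000000
Physics             94.00  66.666667
sort by score descending:
         score_plus_hours      score
major                               
Math                99.75  82.000000
Physics             94.00  66.666667
The value at position 0, column 'score_plus_hours' is 99.75.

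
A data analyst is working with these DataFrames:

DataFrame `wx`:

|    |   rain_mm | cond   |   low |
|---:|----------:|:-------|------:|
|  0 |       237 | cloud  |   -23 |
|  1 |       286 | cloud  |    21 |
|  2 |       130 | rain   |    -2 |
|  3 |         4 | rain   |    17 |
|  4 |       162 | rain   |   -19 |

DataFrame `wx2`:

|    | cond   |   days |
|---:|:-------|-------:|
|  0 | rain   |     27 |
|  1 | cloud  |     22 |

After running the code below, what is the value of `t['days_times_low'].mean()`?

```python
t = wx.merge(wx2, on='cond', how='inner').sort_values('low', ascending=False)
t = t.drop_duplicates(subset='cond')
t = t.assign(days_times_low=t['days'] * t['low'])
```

460.5

merge on 'cond' (how='inner') → 5 rows:
   rain_mm   cond  low  days
0      237  cloud  -23    22
1      286  cloud   21    22
2      130   rain   -2    27
3        4   rain   17    27
4      162   rain  -19    27
sort by low descending:
   rain_mm   cond  low  days
1      286  cloud   21    22
3        4   rain   17    27
2      130   rain   -2    27
4      162   rain  -19    27
0      237  cloud  -23    22
drop duplicate cond (keep=first):
   rain_mm   cond  low  days
1      286  cloud   21    22
3        4   rain   17    27
add column days_times_low = t['days'] * t['low']:
   rain_mm   cond  low  days  days_times_low
1      286  cloud   21    22             462
3        4   rain   17    27             459
The mean of column 'days_times_low' is 460.5.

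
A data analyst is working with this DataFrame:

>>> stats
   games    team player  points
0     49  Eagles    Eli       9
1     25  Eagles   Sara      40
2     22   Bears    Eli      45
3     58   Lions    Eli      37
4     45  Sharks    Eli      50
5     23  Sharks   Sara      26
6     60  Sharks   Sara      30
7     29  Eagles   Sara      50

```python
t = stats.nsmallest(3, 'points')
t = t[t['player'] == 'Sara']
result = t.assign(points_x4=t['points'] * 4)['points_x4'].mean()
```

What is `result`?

take 3 rows with smallest points:
   games    team player  points
0     49  Eagles    Eli       9
5     23  Sharks   Sara      26
6     60  Sharks   Sara      30
filter rows where player == 'Sara':
   games    team player  points
5     23  Sharks   Sara      26
6     60  Sharks   Sara      30
add column points_x4 = t['points'] * 4:
   games    team player  points  points_x4
5     23  Sharks   Sara      26        104
6     60  Sharks   Sara      30        120
The mean of column 'points_x4' is 112.0.

112.0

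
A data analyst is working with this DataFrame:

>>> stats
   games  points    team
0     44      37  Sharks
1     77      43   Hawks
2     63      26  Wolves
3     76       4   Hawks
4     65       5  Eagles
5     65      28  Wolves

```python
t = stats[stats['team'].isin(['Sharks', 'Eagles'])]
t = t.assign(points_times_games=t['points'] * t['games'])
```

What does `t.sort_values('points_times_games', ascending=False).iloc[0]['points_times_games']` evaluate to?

1628

filter rows where team in ['Sharks', 'Eagles']:
   games  points    team
0     44      37  Sharks
4     65       5  Eagles
add column points_times_games = t['points'] * t['games']:
   games  points    team  points_times_games
0     44      37  Sharks                1628
4     65       5  Eagles                 325
sort by points_times_games descending:
   games  points    team  points_times_games
0     44      37  Sharks                1628
4     65       5  Eagles                 325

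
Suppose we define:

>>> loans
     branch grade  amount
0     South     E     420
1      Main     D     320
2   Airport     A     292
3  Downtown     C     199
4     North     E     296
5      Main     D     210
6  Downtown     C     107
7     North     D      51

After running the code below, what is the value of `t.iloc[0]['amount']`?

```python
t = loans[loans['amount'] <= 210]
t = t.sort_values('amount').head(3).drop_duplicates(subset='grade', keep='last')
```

51

filter rows where amount <= 210:
     branch grade  amount
3  Downtown     C     199
5      Main     D     210
6  Downtown     C     107
7     North     D      51
sort by amount:
     branch grade  amount
7     North     D      51
6  Downtown     C     107
3  Downtown     C     199
5      Main     D     210
take first 3 rows:
     branch grade  amount
7     North     D      51
6  Downtown     C     107
3  Downtown     C     199
drop duplicate grade (keep=last):
     branch grade  amount
7     North     D      51
3  Downtown     C     199
The value at position 0, column 'amount' is 51.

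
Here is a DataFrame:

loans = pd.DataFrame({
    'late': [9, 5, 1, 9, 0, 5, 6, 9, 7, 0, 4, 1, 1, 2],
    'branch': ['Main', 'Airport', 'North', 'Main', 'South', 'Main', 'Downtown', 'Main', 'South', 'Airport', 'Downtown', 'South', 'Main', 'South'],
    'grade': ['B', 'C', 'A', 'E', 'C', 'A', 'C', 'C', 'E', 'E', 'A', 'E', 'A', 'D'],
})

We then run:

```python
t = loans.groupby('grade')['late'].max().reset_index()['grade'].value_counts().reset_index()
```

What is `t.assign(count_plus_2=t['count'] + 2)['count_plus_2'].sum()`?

group by grade, max of late:
grade
A    5
B    9
C    9
D    2
E    9
Name: late, dtype: int64
reset_index():
  grade  late
0     A     5
1     B     9
2     C     9
3     D     2
4     E     9
value_counts of grade:
grade
A    1
B    1
C    1
D    1
E    1
Name: count, dtype: int64
reset_index():
  grade  count
0     A      1
1     B      1
2     C      1
3     D      1
4     E      1
add column count_plus_2 = t['count'] + 2:
  grade  count  count_plus_2
0     A      1             3
1     B      1             3
2     C      1             3
3     D      1             3
4     E      1             3
The sum of column 'count_plus_2' is 15.

15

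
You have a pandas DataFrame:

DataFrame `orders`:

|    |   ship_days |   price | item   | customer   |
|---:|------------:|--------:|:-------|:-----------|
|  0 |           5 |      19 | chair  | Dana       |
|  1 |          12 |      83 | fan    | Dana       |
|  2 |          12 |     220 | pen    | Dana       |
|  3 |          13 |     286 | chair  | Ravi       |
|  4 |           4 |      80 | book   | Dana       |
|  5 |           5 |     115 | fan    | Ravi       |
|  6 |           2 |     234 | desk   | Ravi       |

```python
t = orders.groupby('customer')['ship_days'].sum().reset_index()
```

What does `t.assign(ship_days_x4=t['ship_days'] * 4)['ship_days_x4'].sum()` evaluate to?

212

group by customer, sum of ship_days:
customer
Dana    33
Ravi    20
Name: ship_days, dtype: int64
reset_index():
  customer  ship_days
0     Dana         33
1     Ravi         20
add column ship_days_x4 = t['ship_days'] * 4:
  customer  ship_days  ship_days_x4
0     Dana         33           132
1     Ravi         20            80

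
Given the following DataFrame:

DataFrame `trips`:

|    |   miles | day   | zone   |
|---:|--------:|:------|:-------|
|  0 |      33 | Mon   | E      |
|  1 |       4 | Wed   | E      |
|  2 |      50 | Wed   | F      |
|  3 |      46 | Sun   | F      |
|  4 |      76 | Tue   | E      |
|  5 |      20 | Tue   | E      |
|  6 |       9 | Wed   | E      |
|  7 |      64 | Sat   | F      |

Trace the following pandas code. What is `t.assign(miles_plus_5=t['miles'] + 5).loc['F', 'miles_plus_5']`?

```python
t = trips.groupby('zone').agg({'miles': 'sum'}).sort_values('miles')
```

165

group by zone, sum of miles:
      miles
zone       
E       142
F       160
sort by miles:
      miles
zone       
E       142
F       160
add column miles_plus_5 = t['miles'] + 5:
      miles  miles_plus_5
zone                     
E       142           147
F       160           165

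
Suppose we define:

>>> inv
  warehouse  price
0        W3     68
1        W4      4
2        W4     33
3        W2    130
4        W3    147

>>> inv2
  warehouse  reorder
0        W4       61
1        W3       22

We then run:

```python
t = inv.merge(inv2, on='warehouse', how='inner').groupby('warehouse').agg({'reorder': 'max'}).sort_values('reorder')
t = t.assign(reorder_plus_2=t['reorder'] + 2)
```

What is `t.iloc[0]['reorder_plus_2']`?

merge on 'warehouse' (how='inner') → 4 rows:
  warehouse  price  reorder
0        W3     68       22
1        W4      4       61
2        W4     33       61
3        W3    147       22
group by warehouse, max of reorder:
           reorder
warehouse         
W3              22
W4              61
sort by reorder:
           reorder
warehouse         
W3              22
W4              61
add column reorder_plus_2 = t['reorder'] + 2:
           reorder  reorder_plus_2
warehouse                         
W3              22              24
W4              61              63

24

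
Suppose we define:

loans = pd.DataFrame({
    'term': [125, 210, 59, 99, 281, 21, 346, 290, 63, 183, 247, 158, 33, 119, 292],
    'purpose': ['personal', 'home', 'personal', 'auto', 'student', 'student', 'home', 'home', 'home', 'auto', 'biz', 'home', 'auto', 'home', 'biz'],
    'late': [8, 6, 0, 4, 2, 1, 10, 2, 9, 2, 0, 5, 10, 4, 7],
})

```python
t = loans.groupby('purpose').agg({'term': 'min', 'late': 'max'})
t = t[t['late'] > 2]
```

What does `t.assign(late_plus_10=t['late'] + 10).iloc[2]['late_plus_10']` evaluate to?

20

group by purpose: min(term), max(late):
          term  late
purpose             
auto        33    10
biz        247     7
home        63    10
personal    59     8
student     21     2
filter rows where late > 2:
          term  late
purpose             
auto        33    10
biz        247     7
home        63    10
personal    59     8
add column late_plus_10 = t['late'] + 10:
          term  late  late_plus_10
purpose                           
auto        33    10            20
biz        247     7            17
home        63    10            20
personal    59     8            18
The value at position 2, column 'late_plus_10' is 20.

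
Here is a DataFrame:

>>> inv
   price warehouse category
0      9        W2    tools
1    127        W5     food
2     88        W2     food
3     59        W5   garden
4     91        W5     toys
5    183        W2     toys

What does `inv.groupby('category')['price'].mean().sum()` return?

312.5

group by category, mean of price:
category
food      107.5
garden     59.0
tools       9.0
toys      137.0
Name: price, dtype: float64
sum of the resulting series → 312.5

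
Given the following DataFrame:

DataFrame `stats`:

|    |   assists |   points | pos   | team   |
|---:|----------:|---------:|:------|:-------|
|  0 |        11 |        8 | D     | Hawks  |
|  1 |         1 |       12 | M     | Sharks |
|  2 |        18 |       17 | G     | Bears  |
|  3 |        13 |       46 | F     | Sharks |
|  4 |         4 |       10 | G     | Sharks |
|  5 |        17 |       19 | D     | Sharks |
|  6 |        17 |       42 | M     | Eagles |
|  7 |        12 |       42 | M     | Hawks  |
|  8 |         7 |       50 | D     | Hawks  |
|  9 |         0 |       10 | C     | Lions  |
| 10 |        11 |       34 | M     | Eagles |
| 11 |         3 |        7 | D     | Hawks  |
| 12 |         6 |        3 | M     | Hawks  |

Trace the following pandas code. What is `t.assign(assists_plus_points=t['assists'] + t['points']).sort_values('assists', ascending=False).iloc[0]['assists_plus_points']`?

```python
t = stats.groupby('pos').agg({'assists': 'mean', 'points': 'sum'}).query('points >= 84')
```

group by pos: mean(assists), sum(points):
     assists  points
pos                 
C        0.0      10
D        9.5      84
F       13.0      46
G       11.0      27
M        9.4     133
filter rows where points >= 84:
     assists  points
pos                 
D        9.5      84
M        9.4     133
add column assists_plus_points = t['assists'] + t['points']:
     assists  points  assists_plus_points
pos                                      
D        9.5      84                 93.5
M        9.4     133                142.4
sort by assists descending:
     assists  points  assists_plus_points
pos                                      
D        9.5      84                 93.5
M        9.4     133                142.4

93.5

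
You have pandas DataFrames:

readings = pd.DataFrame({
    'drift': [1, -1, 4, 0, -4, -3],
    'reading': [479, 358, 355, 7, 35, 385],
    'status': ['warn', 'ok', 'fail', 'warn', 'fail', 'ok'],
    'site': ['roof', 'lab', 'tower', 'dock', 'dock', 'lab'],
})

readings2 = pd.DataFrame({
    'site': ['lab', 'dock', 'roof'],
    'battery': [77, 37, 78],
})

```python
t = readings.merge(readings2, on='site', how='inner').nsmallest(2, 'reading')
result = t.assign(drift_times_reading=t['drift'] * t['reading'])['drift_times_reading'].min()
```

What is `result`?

-140

merge on 'site' (how='inner') → 5 rows:
   drift  reading status  site  battery
0      1      479   warn  roof       78
1     -1      358     ok   lab       77
2      0        7   warn  dock       37
3     -4       35   fail  dock       37
4     -3      385     ok   lab       77
take 2 rows with smallest reading:
   drift  reading status  site  battery
2      0        7   warn  dock       37
3     -4       35   fail  dock       37
add column drift_times_reading = t['drift'] * t['reading']:
   drift  reading status  site  battery  drift_times_reading
2      0        7   warn  dock       37                    0
3     -4       35   fail  dock       37                 -140
The min of column 'drift_times_reading' is -140.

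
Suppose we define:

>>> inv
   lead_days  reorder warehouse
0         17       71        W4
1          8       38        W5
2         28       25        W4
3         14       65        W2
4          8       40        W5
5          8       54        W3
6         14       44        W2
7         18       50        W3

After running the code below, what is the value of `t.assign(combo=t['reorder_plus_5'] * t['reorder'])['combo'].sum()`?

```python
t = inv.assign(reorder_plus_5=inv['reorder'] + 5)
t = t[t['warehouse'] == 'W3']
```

add column reorder_plus_5 = inv['reorder'] + 5:
   lead_days  reorder warehouse  reorder_plus_5
0         17       71        W4              76
1          8       38        W5              43
2         28       25        W4              30
3         14       65        W2              70
4          8       40        W5              45
5          8       54        W3              59
6         14       44        W2              49
7         18       50        W3              55
filter rows where warehouse == 'W3':
   lead_days  reorder warehouse  reorder_plus_5
5          8       54        W3              59
7         18       50        W3              55
add column combo = t['reorder_plus_5'] * t['reorder']:
   lead_days  reorder warehouse  reorder_plus_5  combo
5          8       54        W3              59   3186
7         18       50        W3              55   2750

5936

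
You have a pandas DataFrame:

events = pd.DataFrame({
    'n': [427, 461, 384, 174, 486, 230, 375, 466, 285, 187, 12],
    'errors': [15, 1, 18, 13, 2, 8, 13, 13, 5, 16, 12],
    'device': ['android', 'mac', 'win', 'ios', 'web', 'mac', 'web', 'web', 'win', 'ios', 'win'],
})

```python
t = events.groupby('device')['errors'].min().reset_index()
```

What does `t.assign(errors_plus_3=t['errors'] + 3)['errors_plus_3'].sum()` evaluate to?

group by device, min of errors:
device
android    15
ios        13
mac         1
web         2
win         5
Name: errors, dtype: int64
reset_index():
    device  errors
0  android      15
1      ios      13
2      mac       1
3      web       2
4      win       5
add column errors_plus_3 = t['errors'] + 3:
    device  errors  errors_plus_3
0  android      15             18
1      ios      13             16
2      mac       1              4
3      web       2              5
4      win       5              8
sum of column 'errors_plus_3' → 51

51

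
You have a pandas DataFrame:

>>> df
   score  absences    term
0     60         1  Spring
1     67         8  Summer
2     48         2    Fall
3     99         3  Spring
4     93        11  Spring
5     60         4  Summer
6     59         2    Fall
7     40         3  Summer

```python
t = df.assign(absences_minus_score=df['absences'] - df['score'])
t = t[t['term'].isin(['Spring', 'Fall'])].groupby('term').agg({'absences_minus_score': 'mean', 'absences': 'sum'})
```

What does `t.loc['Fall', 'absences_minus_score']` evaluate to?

add column absences_minus_score = df['absences'] - df['score']:
   score  absences    term  absences_minus_score
0     60         1  Spring                   -59
1     67         8  Summer                   -59
2     48         2    Fall                   -46
3     99         3  Spring                   -96
4     93        11  Spring                   -82
5     60         4  Summer                   -56
6     59         2    Fall                   -57
7     40         3  Summer                   -37
filter rows where term in ['Spring', 'Fall']:
   score  absences    term  absences_minus_score
0     60         1  Spring                   -59
2     48         2    Fall                   -46
3     99         3  Spring                   -96
4     93        11  Spring                   -82
6     59         2    Fall                   -57
group by term: mean(absences_minus_score), sum(absences):
        absences_minus_score  absences
term                                  
Fall                   -51.5         4
Spring                 -79.0        15
Reading off the value at row 'Fall', column 'absences_minus_score', we get -51.5.

-51.5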